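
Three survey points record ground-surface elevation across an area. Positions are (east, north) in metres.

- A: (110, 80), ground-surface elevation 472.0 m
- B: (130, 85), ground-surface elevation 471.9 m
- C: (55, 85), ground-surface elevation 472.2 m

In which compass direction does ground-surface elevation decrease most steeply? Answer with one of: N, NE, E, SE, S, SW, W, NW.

Taking A as reference: B−A = (20, 5, -0.1); C−A = (-55, 5, +0.2).
Determinant of the coordinate differences = 20·5 − (-55)·5 = 375.
∂z/∂x = [(-0.1)·5 − (+0.2)·5] / 375 = -0.004000
∂z/∂y = [20·(+0.2) − (-55)·(-0.1)] / 375 = -0.004000
Steepest decrease is along −∇f = (+0.004000 E, +0.004000 N) → northeast.

NE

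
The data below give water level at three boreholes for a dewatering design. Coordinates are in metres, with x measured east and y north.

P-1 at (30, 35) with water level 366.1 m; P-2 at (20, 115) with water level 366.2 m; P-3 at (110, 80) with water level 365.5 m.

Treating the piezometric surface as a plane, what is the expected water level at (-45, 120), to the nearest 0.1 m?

366.7 m

Taking P-1 as reference: P-2−P-1 = (-10, 80, +0.1); P-3−P-1 = (80, 45, -0.6).
Solve a·Δx + b·Δy = Δh: det = (-10)·45 − 80·80 = -6850.
∂h/∂x = [(+0.1)·45 − (-0.6)·80] / -6850 = -0.007664
∂h/∂y = [(-10)·(-0.6) − 80·(+0.1)] / -6850 = +0.0002920
h(-45, 120) = 366.1 + (-0.007664)·(-75) + (+0.0002920)·(85) = 366.1 +0.575 +0.025 = 366.700 m.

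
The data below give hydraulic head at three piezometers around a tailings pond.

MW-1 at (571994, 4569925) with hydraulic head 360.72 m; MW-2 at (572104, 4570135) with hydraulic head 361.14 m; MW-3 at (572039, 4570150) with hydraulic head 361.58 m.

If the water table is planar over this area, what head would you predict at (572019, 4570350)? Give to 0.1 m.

362.7 m

With h = a·x + b·y + c and MW-1 as origin, the differences give:
  110·a + 210·b = +0.42
  45·a + 225·b = +0.86
Eliminate b (×225 and ×210, subtract): 15300·a = -86.100 → a = ∂h/∂x = -0.005627
Back-substitute: b = ∂h/∂y = +0.004948.
h(572019, 4570350) = 360.72 + (-0.005627)·(25) + (+0.004948)·(425) = 360.72 -0.141 +2.103 = 362.682 m.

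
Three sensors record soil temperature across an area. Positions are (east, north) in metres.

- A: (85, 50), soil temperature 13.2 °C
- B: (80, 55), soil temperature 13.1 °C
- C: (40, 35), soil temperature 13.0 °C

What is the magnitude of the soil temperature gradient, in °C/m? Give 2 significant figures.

Differences from A: to B (Δx, Δy, Δh) = (-5, 5, -0.1); to C = (-45, -15, -0.2).
Determinant of the coordinate differences = (-5)·(-15) − (-45)·5 = 300.
∂T/∂x = [(-0.1)·(-15) − (-0.2)·5] / 300 = +0.008333
∂T/∂y = [(-5)·(-0.2) − (-45)·(-0.1)] / 300 = -0.01167
|∇f| = √(0.008333² + -0.01167²) = 0.01434 °C/m

0.014 °C/m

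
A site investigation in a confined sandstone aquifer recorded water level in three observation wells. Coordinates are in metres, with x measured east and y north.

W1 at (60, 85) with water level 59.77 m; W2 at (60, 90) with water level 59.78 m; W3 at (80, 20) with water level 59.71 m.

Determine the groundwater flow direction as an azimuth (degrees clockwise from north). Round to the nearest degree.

240°

With h = a·x + b·y + c and W1 as origin, the differences give:
  0·a + 5·b = +0.01
  20·a + (-65)·b = -0.06
Eliminate b (×(-65) and ×5, subtract): -100·a = -0.350 → a = ∂h/∂x = +0.003500
Back-substitute: b = ∂h/∂y = +0.002000.
Flow direction (−∇h) has components (-0.003500 E, -0.002000 N).
Azimuth = atan2(E, N) = atan2(-0.003500, -0.002000) = 240.3° ≈ 240°.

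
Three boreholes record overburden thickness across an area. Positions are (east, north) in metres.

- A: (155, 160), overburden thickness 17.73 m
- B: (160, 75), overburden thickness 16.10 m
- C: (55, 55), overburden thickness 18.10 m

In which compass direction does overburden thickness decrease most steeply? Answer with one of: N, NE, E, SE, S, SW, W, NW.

With d = a·x + b·y + c and A as origin, the differences give:
  5·a + (-85)·b = -1.63
  (-100)·a + (-105)·b = +0.37
Eliminate b (×(-105) and ×(-85), subtract): -9025·a = 202.600 → a = ∂d/∂x = -0.02245
Back-substitute: b = ∂d/∂y = +0.01786.
Steepest decrease is along −∇f = (+0.02245 E, -0.01786 N) → southeast.

SE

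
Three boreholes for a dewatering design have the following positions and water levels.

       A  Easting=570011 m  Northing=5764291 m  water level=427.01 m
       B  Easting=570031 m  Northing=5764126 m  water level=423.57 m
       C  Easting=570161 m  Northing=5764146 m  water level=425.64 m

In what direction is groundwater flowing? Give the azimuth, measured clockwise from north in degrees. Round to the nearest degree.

209°

With h = a·x + b·y + c and A as origin, the differences give:
  20·a + (-165)·b = -3.44
  150·a + (-145)·b = -1.37
Eliminate b (×(-145) and ×(-165), subtract): 21850·a = 272.750 → a = ∂h/∂x = +0.01248
Back-substitute: b = ∂h/∂y = +0.02236.
Flow direction (−∇h) has components (-0.01248 E, -0.02236 N).
Azimuth = atan2(E, N) = atan2(-0.01248, -0.02236) = 209.2° ≈ 209°.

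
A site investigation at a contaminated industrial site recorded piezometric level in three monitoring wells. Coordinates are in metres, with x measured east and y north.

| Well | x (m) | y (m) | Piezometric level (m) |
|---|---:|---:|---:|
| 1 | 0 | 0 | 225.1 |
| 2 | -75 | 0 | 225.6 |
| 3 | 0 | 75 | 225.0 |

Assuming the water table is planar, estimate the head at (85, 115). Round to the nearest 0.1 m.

224.4 m

∂h/∂x = (225.6 − 225.1) / (-75 − 0) = -0.006667
∂h/∂y = (225.0 − 225.1) / (75 − 0) = -0.001333
h(85, 115) = 225.1 + (-0.006667)·(85) + (-0.001333)·(115) = 225.1 -0.567 -0.153 = 224.380 m.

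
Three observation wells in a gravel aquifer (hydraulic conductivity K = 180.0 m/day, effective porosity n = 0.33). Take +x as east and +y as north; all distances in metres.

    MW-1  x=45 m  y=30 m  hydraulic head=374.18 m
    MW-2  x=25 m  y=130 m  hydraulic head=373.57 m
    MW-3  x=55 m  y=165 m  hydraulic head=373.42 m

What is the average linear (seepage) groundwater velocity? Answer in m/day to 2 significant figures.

Taking MW-1 as reference: MW-2−MW-1 = (-20, 100, -0.61); MW-3−MW-1 = (10, 135, -0.76).
Determinant of the coordinate differences = (-20)·135 − 10·100 = -3700.
∂h/∂x = [(-0.61)·135 − (-0.76)·100] / -3700 = +0.001716
∂h/∂y = [(-20)·(-0.76) − 10·(-0.61)] / -3700 = -0.005757
|∇h| = √(0.001716² + -0.005757²) = 0.006007
Seepage velocity v = K·i/n = 180.0 × 0.006007 / 0.33 = 3.277 m/day.

3.3 m/day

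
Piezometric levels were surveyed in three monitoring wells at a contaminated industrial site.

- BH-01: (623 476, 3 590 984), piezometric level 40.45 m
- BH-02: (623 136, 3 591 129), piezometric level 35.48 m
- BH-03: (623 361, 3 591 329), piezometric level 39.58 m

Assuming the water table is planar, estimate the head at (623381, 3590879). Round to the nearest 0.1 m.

Taking BH-01 as reference: BH-02−BH-01 = (-340, 145, -4.97); BH-03−BH-01 = (-115, 345, -0.87).
Determinant of the coordinate differences = (-340)·345 − (-115)·145 = -100625.
∂h/∂x = [(-4.97)·345 − (-0.87)·145] / -100625 = +0.01579
∂h/∂y = [(-340)·(-0.87) − (-115)·(-4.97)] / -100625 = +0.002740
h(623381, 3590879) = 40.45 + (+0.01579)·(-95) + (+0.002740)·(-105) = 40.45 -1.500 -0.288 = 38.663 m.

38.7 m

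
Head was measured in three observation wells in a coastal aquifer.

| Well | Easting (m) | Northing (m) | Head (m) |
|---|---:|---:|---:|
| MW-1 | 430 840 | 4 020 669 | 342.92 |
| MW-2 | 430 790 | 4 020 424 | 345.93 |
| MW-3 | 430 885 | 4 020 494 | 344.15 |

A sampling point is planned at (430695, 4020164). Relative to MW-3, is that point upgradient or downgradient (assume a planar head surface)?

Taking MW-1 as reference: MW-2−MW-1 = (-50, -245, +3.01); MW-3−MW-1 = (45, -175, +1.23).
Determinant of the coordinate differences = (-50)·(-175) − 45·(-245) = 19775.
∂h/∂x = [(+3.01)·(-175) − (+1.23)·(-245)] / 19775 = -0.01140
∂h/∂y = [(-50)·(+1.23) − 45·(+3.01)] / 19775 = -0.009960
Head at (430695, 4020164) = 342.92 + (-0.01140)·(-145) + (-0.009960)·(-505) = 349.60 m.
That is higher than the 344.15 m at MW-3, so the point is upgradient.

upgradient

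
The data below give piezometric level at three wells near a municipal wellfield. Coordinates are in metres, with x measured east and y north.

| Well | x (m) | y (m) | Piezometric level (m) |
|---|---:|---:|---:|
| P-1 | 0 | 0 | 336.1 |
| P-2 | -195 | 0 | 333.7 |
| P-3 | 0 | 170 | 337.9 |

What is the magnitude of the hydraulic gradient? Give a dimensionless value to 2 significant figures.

∂h/∂x = (333.7 − 336.1) / (-195 − 0) = +0.01231
∂h/∂y = (337.9 − 336.1) / (170 − 0) = +0.01059
|∇h| = √(0.01231² + 0.01059²) = 0.01624

0.016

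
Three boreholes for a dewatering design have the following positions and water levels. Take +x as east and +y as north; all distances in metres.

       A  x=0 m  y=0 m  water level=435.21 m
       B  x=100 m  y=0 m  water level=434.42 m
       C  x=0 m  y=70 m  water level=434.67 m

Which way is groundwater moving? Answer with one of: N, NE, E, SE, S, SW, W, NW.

∂h/∂x = (434.42 − 435.21) / (100 − 0) = -0.007900
∂h/∂y = (434.67 − 435.21) / (70 − 0) = -0.007714
Flow = −∇h = (+0.007900 east, +0.007714 north), which points northeast.

NE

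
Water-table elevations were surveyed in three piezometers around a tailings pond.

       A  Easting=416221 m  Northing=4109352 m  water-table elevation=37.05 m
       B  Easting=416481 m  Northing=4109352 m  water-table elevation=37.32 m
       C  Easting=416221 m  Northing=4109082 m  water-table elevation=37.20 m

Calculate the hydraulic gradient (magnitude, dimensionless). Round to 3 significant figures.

∂h/∂x = (37.32 − 37.05) / (416481 − 416221) = +0.001038
∂h/∂y = (37.20 − 37.05) / (4109082 − 4109352) = -0.0005556
|∇h| = √(0.001038² + -0.0005556²) = 0.001177

0.00118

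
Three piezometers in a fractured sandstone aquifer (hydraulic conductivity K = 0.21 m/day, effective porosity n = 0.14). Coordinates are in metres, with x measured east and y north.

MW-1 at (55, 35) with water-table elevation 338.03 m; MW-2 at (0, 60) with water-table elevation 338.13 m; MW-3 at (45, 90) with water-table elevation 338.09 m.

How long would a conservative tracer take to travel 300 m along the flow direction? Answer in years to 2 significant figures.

330 years

With h = a·x + b·y + c and MW-1 as origin, the differences give:
  (-55)·a + 25·b = +0.10
  (-10)·a + 55·b = +0.06
Eliminate b (×55 and ×25, subtract): -2775·a = 4.000 → a = ∂h/∂x = -0.001441
Back-substitute: b = ∂h/∂y = +0.0008288.
|∇h| = √(-0.001441² + 0.0008288²) = 0.001662
Seepage velocity v = K·i/n = 0.21 × 0.001662 / 0.14 = 0.002493 m/day.
t = 300 / 0.002493 = 1.203e+05 days = 329 years.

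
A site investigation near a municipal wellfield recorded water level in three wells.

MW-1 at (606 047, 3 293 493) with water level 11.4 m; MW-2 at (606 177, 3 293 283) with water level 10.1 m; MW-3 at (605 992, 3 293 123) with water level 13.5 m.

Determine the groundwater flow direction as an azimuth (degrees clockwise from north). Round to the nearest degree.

Taking MW-1 as reference: MW-2−MW-1 = (130, -210, -1.3); MW-3−MW-1 = (-55, -370, +2.1).
Solve a·Δx + b·Δy = Δh: det = 130·(-370) − (-55)·(-210) = -59650.
∂h/∂x = [(-1.3)·(-370) − (+2.1)·(-210)] / -59650 = -0.01546
∂h/∂y = [130·(+2.1) − (-55)·(-1.3)] / -59650 = -0.003378
Flow direction (−∇h) has components (+0.01546 E, +0.003378 N).
Azimuth = atan2(E, N) = atan2(+0.01546, +0.003378) = 77.7° ≈ 078°.

078°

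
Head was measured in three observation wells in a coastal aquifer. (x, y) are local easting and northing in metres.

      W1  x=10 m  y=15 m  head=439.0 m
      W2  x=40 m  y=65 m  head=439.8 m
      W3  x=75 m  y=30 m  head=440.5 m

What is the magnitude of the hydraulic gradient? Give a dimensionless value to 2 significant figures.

Taking W1 as reference: W2−W1 = (30, 50, +0.8); W3−W1 = (65, 15, +1.5).
Determinant of the coordinate differences = 30·15 − 65·50 = -2800.
∂h/∂x = [(+0.8)·15 − (+1.5)·50] / -2800 = +0.02250
∂h/∂y = [30·(+1.5) − 65·(+0.8)] / -2800 = +0.002500
|∇h| = √(0.02250² + 0.002500²) = 0.02264

0.023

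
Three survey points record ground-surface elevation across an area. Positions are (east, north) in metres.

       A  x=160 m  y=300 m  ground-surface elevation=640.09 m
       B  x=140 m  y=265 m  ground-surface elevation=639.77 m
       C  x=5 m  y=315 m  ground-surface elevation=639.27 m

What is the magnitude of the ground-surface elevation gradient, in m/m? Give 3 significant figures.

With z = a·x + b·y + c and A as origin, the differences give:
  (-20)·a + (-35)·b = -0.32
  (-155)·a + 15·b = -0.82
Eliminate b (×15 and ×(-35), subtract): -5725·a = -33.500 → a = ∂z/∂x = +0.005852
Back-substitute: b = ∂z/∂y = +0.005799.
|∇f| = √(0.005852² + 0.005799²) = 0.008239 m/m

0.00824 m/m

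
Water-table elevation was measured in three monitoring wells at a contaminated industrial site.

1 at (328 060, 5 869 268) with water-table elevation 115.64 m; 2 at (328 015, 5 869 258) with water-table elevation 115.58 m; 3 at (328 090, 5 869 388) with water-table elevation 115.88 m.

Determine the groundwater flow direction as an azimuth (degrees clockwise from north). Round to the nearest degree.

208°

Three-point gradient (reference 1): Δ to 2 = (-45, -10, -0.06), Δ to 3 = (30, 120, +0.24).
∂h/∂x = +0.0009412, ∂h/∂y = +0.001765 (det = -5100).
Flow direction (−∇h) has components (-0.0009412 E, -0.001765 N).
Azimuth = atan2(E, N) = atan2(-0.0009412, -0.001765) = 208.1° ≈ 208°.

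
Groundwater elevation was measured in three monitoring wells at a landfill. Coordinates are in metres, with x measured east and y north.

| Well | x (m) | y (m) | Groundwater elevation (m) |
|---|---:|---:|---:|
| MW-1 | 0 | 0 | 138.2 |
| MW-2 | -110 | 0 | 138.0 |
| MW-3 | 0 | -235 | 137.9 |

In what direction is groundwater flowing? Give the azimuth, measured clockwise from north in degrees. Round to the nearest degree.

235°

∂h/∂x = (138.0 − 138.2) / (-110 − 0) = +0.001818
∂h/∂y = (137.9 − 138.2) / (-235 − 0) = +0.001277
Flow direction (−∇h) has components (-0.001818 E, -0.001277 N).
Azimuth = atan2(E, N) = atan2(-0.001818, -0.001277) = 234.9° ≈ 235°.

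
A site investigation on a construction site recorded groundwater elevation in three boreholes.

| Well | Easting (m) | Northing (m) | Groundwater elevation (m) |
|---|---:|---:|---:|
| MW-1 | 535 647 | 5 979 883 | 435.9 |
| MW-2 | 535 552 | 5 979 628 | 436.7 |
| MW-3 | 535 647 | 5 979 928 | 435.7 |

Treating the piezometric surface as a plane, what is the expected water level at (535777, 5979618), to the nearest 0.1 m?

Differences from MW-1: to MW-2 (Δx, Δy, Δh) = (-95, -255, +0.8); to MW-3 = (0, 45, -0.2).
Solve a·Δx + b·Δy = Δh: det = (-95)·45 − 0·(-255) = -4275.
∂h/∂x = [(+0.8)·45 − (-0.2)·(-255)] / -4275 = +0.003509
∂h/∂y = [(-95)·(-0.2) − 0·(+0.8)] / -4275 = -0.004444
h(535777, 5979618) = 435.9 + (+0.003509)·(130) + (-0.004444)·(-265) = 435.9 +0.456 +1.178 = 437.534 m.

437.5 m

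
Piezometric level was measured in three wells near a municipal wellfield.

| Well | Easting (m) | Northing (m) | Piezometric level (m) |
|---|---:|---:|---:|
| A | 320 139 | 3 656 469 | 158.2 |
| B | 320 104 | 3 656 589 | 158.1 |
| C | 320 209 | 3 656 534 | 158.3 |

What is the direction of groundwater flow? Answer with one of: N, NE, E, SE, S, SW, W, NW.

W

Differences from A: to B (Δx, Δy, Δh) = (-35, 120, -0.1); to C = (70, 65, +0.1).
Solve a·Δx + b·Δy = Δh: det = (-35)·65 − 70·120 = -10675.
∂h/∂x = [(-0.1)·65 − (+0.1)·120] / -10675 = +0.001733
∂h/∂y = [(-35)·(+0.1) − 70·(-0.1)] / -10675 = -0.0003279
Flow = −∇h = (-0.001733 east, +0.0003279 north), which points west.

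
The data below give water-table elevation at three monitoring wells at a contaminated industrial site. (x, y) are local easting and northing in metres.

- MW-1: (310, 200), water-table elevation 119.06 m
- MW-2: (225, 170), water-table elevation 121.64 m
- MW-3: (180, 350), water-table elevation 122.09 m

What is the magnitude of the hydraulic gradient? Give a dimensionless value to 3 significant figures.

With h = a·x + b·y + c and MW-1 as origin, the differences give:
  (-85)·a + (-30)·b = +2.58
  (-130)·a + 150·b = +3.03
Eliminate b (×150 and ×(-30), subtract): -16650·a = 477.900 → a = ∂h/∂x = -0.02870
Back-substitute: b = ∂h/∂y = -0.004676.
|∇h| = √(-0.02870² + -0.004676²) = 0.02908

0.0291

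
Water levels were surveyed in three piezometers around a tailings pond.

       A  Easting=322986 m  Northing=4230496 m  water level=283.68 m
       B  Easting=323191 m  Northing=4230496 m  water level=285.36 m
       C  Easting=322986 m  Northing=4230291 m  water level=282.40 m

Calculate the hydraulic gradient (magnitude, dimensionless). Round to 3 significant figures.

∂h/∂x = (285.36 − 283.68) / (323191 − 322986) = +0.008195
∂h/∂y = (282.40 − 283.68) / (4230291 − 4230496) = +0.006244
|∇h| = √(0.008195² + 0.006244²) = 0.0103

0.0103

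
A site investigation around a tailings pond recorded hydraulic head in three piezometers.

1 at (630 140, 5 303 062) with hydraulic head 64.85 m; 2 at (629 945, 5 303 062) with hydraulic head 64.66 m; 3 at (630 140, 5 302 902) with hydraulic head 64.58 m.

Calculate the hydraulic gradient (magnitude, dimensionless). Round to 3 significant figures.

0.00195

∂h/∂x = (64.66 − 64.85) / (629945 − 630140) = +0.0009744
∂h/∂y = (64.58 − 64.85) / (5302902 − 5303062) = +0.001687
|∇h| = √(0.0009744² + 0.001687²) = 0.001948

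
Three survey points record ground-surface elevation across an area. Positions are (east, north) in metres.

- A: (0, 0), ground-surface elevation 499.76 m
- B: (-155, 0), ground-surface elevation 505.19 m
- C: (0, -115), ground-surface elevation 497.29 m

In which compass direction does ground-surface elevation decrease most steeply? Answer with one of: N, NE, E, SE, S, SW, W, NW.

∂z/∂x = (505.19 − 499.76) / (-155 − 0) = -0.03503
∂z/∂y = (497.29 − 499.76) / (-115 − 0) = +0.02148
Steepest decrease is along −∇f = (+0.03503 E, -0.02148 N) → southeast.

SE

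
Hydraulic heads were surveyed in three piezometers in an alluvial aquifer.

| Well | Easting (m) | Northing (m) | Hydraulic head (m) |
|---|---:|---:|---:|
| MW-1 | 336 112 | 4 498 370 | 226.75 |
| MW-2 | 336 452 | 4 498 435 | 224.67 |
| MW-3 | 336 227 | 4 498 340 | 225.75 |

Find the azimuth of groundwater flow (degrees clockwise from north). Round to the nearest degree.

Differences from MW-1: to MW-2 (Δx, Δy, Δh) = (340, 65, -2.08); to MW-3 = (115, -30, -1.00).
Solve a·Δx + b·Δy = Δh: det = 340·(-30) − 115·65 = -17675.
∂h/∂x = [(-2.08)·(-30) − (-1.00)·65] / -17675 = -0.007208
∂h/∂y = [340·(-1.00) − 115·(-2.08)] / -17675 = +0.005703
Flow direction (−∇h) has components (+0.007208 E, -0.005703 N).
Azimuth = atan2(E, N) = atan2(+0.007208, -0.005703) = 128.4° ≈ 128°.

128°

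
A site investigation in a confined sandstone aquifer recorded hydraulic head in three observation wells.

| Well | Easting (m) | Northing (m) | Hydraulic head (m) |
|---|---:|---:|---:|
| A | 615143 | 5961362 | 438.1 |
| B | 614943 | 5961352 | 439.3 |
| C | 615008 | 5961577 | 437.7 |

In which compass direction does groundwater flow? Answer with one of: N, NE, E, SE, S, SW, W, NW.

NE

With h = a·x + b·y + c and A as origin, the differences give:
  (-200)·a + (-10)·b = +1.2
  (-135)·a + 215·b = -0.4
Eliminate b (×215 and ×(-10), subtract): -44350·a = 254.00 → a = ∂h/∂x = -0.005727
Back-substitute: b = ∂h/∂y = -0.005457.
Flow = −∇h = (+0.005727 east, +0.005457 north), which points northeast.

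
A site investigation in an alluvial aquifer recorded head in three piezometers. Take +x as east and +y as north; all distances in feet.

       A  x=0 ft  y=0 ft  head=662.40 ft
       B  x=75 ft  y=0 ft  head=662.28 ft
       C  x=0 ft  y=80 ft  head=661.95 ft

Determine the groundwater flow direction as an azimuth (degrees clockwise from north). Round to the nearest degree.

∂h/∂x = (662.28 − 662.40) / (75 − 0) = -0.001600
∂h/∂y = (661.95 − 662.40) / (80 − 0) = -0.005625
Flow direction (−∇h) has components (+0.001600 E, +0.005625 N).
Azimuth = atan2(E, N) = atan2(+0.001600, +0.005625) = 15.9° ≈ 016°.

016°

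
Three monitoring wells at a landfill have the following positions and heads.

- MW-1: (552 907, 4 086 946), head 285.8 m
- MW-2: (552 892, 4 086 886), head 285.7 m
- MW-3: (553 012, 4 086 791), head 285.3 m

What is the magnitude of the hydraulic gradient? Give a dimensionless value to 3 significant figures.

Differences from MW-1: to MW-2 (Δx, Δy, Δh) = (-15, -60, -0.1); to MW-3 = (105, -155, -0.5).
Solve a·Δx + b·Δy = Δh: det = (-15)·(-155) − 105·(-60) = 8625.
∂h/∂x = [(-0.1)·(-155) − (-0.5)·(-60)] / 8625 = -0.001681
∂h/∂y = [(-15)·(-0.5) − 105·(-0.1)] / 8625 = +0.002087
|∇h| = √(-0.001681² + 0.002087²) = 0.00268

0.00268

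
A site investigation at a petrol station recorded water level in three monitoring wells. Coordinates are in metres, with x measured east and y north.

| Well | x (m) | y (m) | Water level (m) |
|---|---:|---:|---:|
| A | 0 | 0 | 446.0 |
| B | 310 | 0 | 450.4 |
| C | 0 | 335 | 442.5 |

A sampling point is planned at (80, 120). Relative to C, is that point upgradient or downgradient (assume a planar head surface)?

∂h/∂x = (450.4 − 446.0) / (310 − 0) = +0.01419
∂h/∂y = (442.5 − 446.0) / (335 − 0) = -0.01045
Head at (80, 120) = 446.0 + (+0.01419)·(80) + (-0.01045)·(120) = 445.88 m.
That is higher than the 442.5 m at C, so the point is upgradient.

upgradient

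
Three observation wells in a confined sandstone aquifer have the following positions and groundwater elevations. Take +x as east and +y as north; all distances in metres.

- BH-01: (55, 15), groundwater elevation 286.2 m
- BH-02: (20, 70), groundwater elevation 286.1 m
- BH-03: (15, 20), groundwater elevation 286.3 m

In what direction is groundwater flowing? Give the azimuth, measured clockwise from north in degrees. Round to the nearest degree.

Differences from BH-01: to BH-02 (Δx, Δy, Δh) = (-35, 55, -0.1); to BH-03 = (-40, 5, +0.1).
Solve a·Δx + b·Δy = Δh: det = (-35)·5 − (-40)·55 = 2025.
∂h/∂x = [(-0.1)·5 − (+0.1)·55] / 2025 = -0.002963
∂h/∂y = [(-35)·(+0.1) − (-40)·(-0.1)] / 2025 = -0.003704
Flow direction (−∇h) has components (+0.002963 E, +0.003704 N).
Azimuth = atan2(E, N) = atan2(+0.002963, +0.003704) = 38.7° ≈ 039°.

039°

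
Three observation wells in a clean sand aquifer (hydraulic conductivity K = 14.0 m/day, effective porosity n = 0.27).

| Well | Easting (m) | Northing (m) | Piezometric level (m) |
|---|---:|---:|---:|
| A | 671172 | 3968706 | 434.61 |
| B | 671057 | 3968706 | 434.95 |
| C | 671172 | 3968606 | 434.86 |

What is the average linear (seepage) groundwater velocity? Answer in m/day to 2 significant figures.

0.20 m/day

∂h/∂x = (434.95 − 434.61) / (671057 − 671172) = -0.002957
∂h/∂y = (434.86 − 434.61) / (3968606 − 3968706) = -0.002500
|∇h| = √(-0.002957² + -0.002500²) = 0.003872
Seepage velocity v = K·i/n = 14.0 × 0.003872 / 0.27 = 0.2008 m/day.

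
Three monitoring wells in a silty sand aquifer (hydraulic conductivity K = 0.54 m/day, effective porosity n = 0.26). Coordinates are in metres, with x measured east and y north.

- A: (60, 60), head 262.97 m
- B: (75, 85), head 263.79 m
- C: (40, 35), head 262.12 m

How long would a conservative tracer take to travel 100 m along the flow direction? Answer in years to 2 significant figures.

Differences from A: to B (Δx, Δy, Δh) = (15, 25, +0.82); to C = (-20, -25, -0.85).
Determinant of the coordinate differences = 15·(-25) − (-20)·25 = 125.
∂h/∂x = [(+0.82)·(-25) − (-0.85)·25] / 125 = +0.006000
∂h/∂y = [15·(-0.85) − (-20)·(+0.82)] / 125 = +0.02920
|∇h| = √(0.006000² + 0.02920²) = 0.02981
Seepage velocity v = K·i/n = 0.54 × 0.02981 / 0.26 = 0.06191 m/day.
t = 100 / 0.06191 = 1615 days = 4.42 years.

4.4 years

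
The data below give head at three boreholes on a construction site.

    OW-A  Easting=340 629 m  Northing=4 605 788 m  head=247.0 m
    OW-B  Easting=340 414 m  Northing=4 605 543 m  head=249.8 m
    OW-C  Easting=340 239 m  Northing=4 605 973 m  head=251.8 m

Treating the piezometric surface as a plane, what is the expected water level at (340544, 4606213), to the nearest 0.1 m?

247.9 m

Three-point gradient (reference OW-A): Δ to OW-B = (-215, -245, +2.8), Δ to OW-C = (-390, 185, +4.8).
∂h/∂x = -0.01252, ∂h/∂y = -0.0004434 (det = -135325).
h(340544, 4606213) = 247.0 + (-0.01252)·(-85) + (-0.0004434)·(425) = 247.0 +1.064 -0.188 = 247.876 m.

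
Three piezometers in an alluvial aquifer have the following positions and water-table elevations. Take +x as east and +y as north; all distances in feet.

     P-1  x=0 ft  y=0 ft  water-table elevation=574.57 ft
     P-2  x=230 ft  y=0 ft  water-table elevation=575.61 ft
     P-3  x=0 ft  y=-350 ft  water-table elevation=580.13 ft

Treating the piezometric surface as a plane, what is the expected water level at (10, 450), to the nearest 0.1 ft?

567.5 ft

∂h/∂x = (575.61 − 574.57) / (230 − 0) = +0.004522
∂h/∂y = (580.13 − 574.57) / (-350 − 0) = -0.01589
h(10, 450) = 574.57 + (+0.004522)·(10) + (-0.01589)·(450) = 574.57 +0.045 -7.149 = 567.467 ft.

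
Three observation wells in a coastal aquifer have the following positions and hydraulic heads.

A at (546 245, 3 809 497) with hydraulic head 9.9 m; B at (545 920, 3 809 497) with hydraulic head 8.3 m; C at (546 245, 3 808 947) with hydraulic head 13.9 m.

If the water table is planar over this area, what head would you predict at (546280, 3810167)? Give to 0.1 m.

∂h/∂x = (8.3 − 9.9) / (545920 − 546245) = +0.004923
∂h/∂y = (13.9 − 9.9) / (3808947 − 3809497) = -0.007273
h(546280, 3810167) = 9.9 + (+0.004923)·(35) + (-0.007273)·(670) = 9.9 +0.172 -4.873 = 5.200 m.

5.2 m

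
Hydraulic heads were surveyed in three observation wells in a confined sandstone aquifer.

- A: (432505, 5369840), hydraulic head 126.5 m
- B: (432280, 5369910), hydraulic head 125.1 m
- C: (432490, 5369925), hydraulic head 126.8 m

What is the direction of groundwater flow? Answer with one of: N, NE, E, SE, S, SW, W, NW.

SW

With h = a·x + b·y + c and A as origin, the differences give:
  (-225)·a + 70·b = -1.4
  (-15)·a + 85·b = +0.3
Eliminate b (×85 and ×70, subtract): -18075·a = -140.00 → a = ∂h/∂x = +0.007746
Back-substitute: b = ∂h/∂y = +0.004896.
Flow = −∇h = (-0.007746 east, -0.004896 north), which points southwest.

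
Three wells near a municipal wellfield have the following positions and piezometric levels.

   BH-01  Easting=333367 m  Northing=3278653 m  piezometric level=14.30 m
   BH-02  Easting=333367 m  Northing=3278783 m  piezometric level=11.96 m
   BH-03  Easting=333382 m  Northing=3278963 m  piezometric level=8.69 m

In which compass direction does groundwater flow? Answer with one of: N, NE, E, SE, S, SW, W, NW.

N

Differences from BH-01: to BH-02 (Δx, Δy, Δh) = (0, 130, -2.34); to BH-03 = (15, 310, -5.61).
Solve a·Δx + b·Δy = Δh: det = 0·310 − 15·130 = -1950.
∂h/∂x = [(-2.34)·310 − (-5.61)·130] / -1950 = -0.002000
∂h/∂y = [0·(-5.61) − 15·(-2.34)] / -1950 = -0.01800
Flow = −∇h = (+0.002000 east, +0.01800 north), which points north.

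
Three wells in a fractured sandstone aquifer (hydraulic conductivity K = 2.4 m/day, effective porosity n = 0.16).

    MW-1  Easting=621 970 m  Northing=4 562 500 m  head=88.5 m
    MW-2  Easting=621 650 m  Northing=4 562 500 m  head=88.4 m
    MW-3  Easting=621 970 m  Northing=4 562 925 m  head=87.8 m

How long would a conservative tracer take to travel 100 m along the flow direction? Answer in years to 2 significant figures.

11 years

∂h/∂x = (88.4 − 88.5) / (621650 − 621970) = +0.0003125
∂h/∂y = (87.8 − 88.5) / (4562925 − 4562500) = -0.001647
|∇h| = √(0.0003125² + -0.001647²) = 0.001676
Seepage velocity v = K·i/n = 2.4 × 0.001676 / 0.16 = 0.02514 m/day.
t = 100 / 0.02514 = 3978 days = 10.9 years.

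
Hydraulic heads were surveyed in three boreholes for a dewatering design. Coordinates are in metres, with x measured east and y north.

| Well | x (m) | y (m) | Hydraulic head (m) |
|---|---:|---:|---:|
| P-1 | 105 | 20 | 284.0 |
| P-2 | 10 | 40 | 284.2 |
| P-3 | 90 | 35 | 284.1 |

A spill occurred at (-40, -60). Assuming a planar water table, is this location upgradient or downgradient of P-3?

With h = a·x + b·y + c and P-1 as origin, the differences give:
  (-95)·a + 20·b = +0.2
  (-15)·a + 15·b = +0.1
Eliminate b (×15 and ×20, subtract): -1125·a = 1.00 → a = ∂h/∂x = -0.0008889
Back-substitute: b = ∂h/∂y = +0.005778.
Head at (-40, -60) = 284.0 + (-0.0008889)·(-145) + (+0.005778)·(-80) = 283.67 m.
That is lower than the 284.1 m at P-3, so the point is downgradient.

downgradient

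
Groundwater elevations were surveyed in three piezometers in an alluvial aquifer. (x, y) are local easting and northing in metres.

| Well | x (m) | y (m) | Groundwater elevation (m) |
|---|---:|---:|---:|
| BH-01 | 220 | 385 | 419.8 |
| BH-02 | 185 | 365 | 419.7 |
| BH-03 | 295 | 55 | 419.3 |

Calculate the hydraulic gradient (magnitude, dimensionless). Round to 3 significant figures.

0.00260

With h = a·x + b·y + c and BH-01 as origin, the differences give:
  (-35)·a + (-20)·b = -0.1
  75·a + (-330)·b = -0.5
Eliminate b (×(-330) and ×(-20), subtract): 13050·a = 23.00 → a = ∂h/∂x = +0.001762
Back-substitute: b = ∂h/∂y = +0.001916.
|∇h| = √(0.001762² + 0.001916²) = 0.002603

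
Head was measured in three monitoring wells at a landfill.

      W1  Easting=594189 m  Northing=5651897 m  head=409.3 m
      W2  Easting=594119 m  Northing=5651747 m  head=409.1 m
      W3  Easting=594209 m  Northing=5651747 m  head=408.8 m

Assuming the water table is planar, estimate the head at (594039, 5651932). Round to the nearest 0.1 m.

Taking W1 as reference: W2−W1 = (-70, -150, -0.2); W3−W1 = (20, -150, -0.5).
Determinant of the coordinate differences = (-70)·(-150) − 20·(-150) = 13500.
∂h/∂x = [(-0.2)·(-150) − (-0.5)·(-150)] / 13500 = -0.003333
∂h/∂y = [(-70)·(-0.5) − 20·(-0.2)] / 13500 = +0.002889
h(594039, 5651932) = 409.3 + (-0.003333)·(-150) + (+0.002889)·(35) = 409.3 +0.500 +0.101 = 409.901 m.

409.9 m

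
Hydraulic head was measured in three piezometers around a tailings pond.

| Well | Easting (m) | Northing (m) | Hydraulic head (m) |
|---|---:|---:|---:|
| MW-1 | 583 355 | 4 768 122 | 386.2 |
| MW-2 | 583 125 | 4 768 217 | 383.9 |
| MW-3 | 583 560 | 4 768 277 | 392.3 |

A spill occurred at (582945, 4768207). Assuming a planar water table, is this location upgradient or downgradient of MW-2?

downgradient

Taking MW-1 as reference: MW-2−MW-1 = (-230, 95, -2.3); MW-3−MW-1 = (205, 155, +6.1).
Determinant of the coordinate differences = (-230)·155 − 205·95 = -55125.
∂h/∂x = [(-2.3)·155 − (+6.1)·95] / -55125 = +0.01698
∂h/∂y = [(-230)·(+6.1) − 205·(-2.3)] / -55125 = +0.01690
Head at (582945, 4768207) = 386.2 + (+0.01698)·(-410) + (+0.01690)·(85) = 380.67 m.
That is lower than the 383.9 m at MW-2, so the point is downgradient.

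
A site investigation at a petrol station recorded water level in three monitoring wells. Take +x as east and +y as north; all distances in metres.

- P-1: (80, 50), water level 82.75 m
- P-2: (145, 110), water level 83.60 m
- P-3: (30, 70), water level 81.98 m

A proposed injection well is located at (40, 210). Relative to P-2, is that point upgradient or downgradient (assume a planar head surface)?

downgradient

With h = a·x + b·y + c and P-1 as origin, the differences give:
  65·a + 60·b = +0.85
  (-50)·a + 20·b = -0.77
Eliminate b (×20 and ×60, subtract): 4300·a = 63.200 → a = ∂h/∂x = +0.01470
Back-substitute: b = ∂h/∂y = -0.001756.
Head at (40, 210) = 82.75 + (+0.01470)·(-40) + (-0.001756)·(160) = 81.88 m.
That is lower than the 83.60 m at P-2, so the point is downgradient.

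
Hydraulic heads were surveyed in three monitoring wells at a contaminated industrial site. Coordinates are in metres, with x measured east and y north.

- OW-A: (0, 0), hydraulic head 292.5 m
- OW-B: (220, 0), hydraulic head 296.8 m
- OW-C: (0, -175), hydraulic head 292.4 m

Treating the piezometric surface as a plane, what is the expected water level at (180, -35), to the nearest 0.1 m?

296.0 m

∂h/∂x = (296.8 − 292.5) / (220 − 0) = +0.01955
∂h/∂y = (292.4 − 292.5) / (-175 − 0) = +0.0005714
h(180, -35) = 292.5 + (+0.01955)·(180) + (+0.0005714)·(-35) = 292.5 +3.518 -0.020 = 295.998 m.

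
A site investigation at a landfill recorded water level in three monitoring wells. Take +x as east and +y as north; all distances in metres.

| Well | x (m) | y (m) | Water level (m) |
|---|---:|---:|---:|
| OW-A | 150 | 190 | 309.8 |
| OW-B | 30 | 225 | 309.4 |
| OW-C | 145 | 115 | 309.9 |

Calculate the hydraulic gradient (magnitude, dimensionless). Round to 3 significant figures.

0.00327

Taking OW-A as reference: OW-B−OW-A = (-120, 35, -0.4); OW-C−OW-A = (-5, -75, +0.1).
Solve a·Δx + b·Δy = Δh: det = (-120)·(-75) − (-5)·35 = 9175.
∂h/∂x = [(-0.4)·(-75) − (+0.1)·35] / 9175 = +0.002888
∂h/∂y = [(-120)·(+0.1) − (-5)·(-0.4)] / 9175 = -0.001526
|∇h| = √(0.002888² + -0.001526²) = 0.003266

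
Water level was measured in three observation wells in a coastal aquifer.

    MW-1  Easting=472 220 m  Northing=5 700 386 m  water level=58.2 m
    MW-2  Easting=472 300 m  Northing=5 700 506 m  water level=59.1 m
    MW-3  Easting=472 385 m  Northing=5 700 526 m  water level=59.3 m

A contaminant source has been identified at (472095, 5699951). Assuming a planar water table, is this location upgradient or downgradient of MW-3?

Differences from MW-1: to MW-2 (Δx, Δy, Δh) = (80, 120, +0.9); to MW-3 = (165, 140, +1.1).
Solve a·Δx + b·Δy = Δh: det = 80·140 − 165·120 = -8600.
∂h/∂x = [(+0.9)·140 − (+1.1)·120] / -8600 = +0.0006977
∂h/∂y = [80·(+1.1) − 165·(+0.9)] / -8600 = +0.007035
Head at (472095, 5699951) = 58.2 + (+0.0006977)·(-125) + (+0.007035)·(-435) = 55.05 m.
That is lower than the 59.3 m at MW-3, so the point is downgradient.

downgradient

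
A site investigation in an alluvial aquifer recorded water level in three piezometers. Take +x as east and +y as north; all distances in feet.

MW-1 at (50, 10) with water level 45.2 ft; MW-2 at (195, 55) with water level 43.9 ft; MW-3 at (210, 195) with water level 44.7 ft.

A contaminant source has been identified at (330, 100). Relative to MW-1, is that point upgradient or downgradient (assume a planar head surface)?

Taking MW-1 as reference: MW-2−MW-1 = (145, 45, -1.3); MW-3−MW-1 = (160, 185, -0.5).
Determinant of the coordinate differences = 145·185 − 160·45 = 19625.
∂h/∂x = [(-1.3)·185 − (-0.5)·45] / 19625 = -0.01111
∂h/∂y = [145·(-0.5) − 160·(-1.3)] / 19625 = +0.006904
Head at (330, 100) = 45.2 + (-0.01111)·(280) + (+0.006904)·(90) = 42.71 ft.
That is lower than the 45.2 ft at MW-1, so the point is downgradient.

downgradient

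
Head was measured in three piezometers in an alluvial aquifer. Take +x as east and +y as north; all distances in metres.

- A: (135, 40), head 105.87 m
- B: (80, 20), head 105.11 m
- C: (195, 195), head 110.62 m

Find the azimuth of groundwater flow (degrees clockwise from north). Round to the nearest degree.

Three-point gradient (reference A): Δ to B = (-55, -20, -0.76), Δ to C = (60, 155, +4.75).
∂h/∂x = +0.003113, ∂h/∂y = +0.02944 (det = -7325).
Flow direction (−∇h) has components (-0.003113 E, -0.02944 N).
Azimuth = atan2(E, N) = atan2(-0.003113, -0.02944) = 186.0° ≈ 186°.

186°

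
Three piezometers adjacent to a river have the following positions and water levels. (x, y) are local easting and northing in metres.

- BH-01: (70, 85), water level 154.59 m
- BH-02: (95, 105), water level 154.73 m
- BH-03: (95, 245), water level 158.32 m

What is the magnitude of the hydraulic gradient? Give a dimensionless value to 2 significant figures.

0.030

Three-point gradient (reference BH-01): Δ to BH-02 = (25, 20, +0.14), Δ to BH-03 = (25, 160, +3.73).
∂h/∂x = -0.01491, ∂h/∂y = +0.02564 (det = 3500).
|∇h| = √(-0.01491² + 0.02564²) = 0.02966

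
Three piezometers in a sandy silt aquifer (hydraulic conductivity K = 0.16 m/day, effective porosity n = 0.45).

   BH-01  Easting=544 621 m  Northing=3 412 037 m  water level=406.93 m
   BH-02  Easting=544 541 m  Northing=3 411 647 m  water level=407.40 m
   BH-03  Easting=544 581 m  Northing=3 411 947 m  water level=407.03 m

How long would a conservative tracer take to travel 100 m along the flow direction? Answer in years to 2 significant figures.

Taking BH-01 as reference: BH-02−BH-01 = (-80, -390, +0.47); BH-03−BH-01 = (-40, -90, +0.10).
Determinant of the coordinate differences = (-80)·(-90) − (-40)·(-390) = -8400.
∂h/∂x = [(+0.47)·(-90) − (+0.10)·(-390)] / -8400 = +0.0003929
∂h/∂y = [(-80)·(+0.10) − (-40)·(+0.47)] / -8400 = -0.001286
|∇h| = √(0.0003929² + -0.001286²) = 0.001345
Seepage velocity v = K·i/n = 0.16 × 0.001345 / 0.45 = 0.0004782 m/day.
t = 100 / 0.0004782 = 2.091e+05 days = 572 years.

570 years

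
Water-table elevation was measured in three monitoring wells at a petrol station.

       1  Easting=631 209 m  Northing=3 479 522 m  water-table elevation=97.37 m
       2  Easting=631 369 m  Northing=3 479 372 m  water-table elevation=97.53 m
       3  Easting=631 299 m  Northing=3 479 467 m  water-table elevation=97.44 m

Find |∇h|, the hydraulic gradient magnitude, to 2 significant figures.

0.00077

Taking 1 as reference: 2−1 = (160, -150, +0.16); 3−1 = (90, -55, +0.07).
Determinant of the coordinate differences = 160·(-55) − 90·(-150) = 4700.
∂h/∂x = [(+0.16)·(-55) − (+0.07)·(-150)] / 4700 = +0.0003617
∂h/∂y = [160·(+0.07) − 90·(+0.16)] / 4700 = -0.0006809
|∇h| = √(0.0003617² + -0.0006809²) = 0.000771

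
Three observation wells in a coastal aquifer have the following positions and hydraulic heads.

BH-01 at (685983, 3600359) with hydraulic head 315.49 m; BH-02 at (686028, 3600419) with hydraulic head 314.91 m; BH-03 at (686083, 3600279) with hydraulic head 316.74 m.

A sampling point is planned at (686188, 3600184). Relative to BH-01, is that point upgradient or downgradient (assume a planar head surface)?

Taking BH-01 as reference: BH-02−BH-01 = (45, 60, -0.58); BH-03−BH-01 = (100, -80, +1.25).
Solve a·Δx + b·Δy = Δh: det = 45·(-80) − 100·60 = -9600.
∂h/∂x = [(-0.58)·(-80) − (+1.25)·60] / -9600 = +0.002979
∂h/∂y = [45·(+1.25) − 100·(-0.58)] / -9600 = -0.01190
Head at (686188, 3600184) = 315.49 + (+0.002979)·(205) + (-0.01190)·(-175) = 318.18 m.
That is higher than the 315.49 m at BH-01, so the point is upgradient.

upgradient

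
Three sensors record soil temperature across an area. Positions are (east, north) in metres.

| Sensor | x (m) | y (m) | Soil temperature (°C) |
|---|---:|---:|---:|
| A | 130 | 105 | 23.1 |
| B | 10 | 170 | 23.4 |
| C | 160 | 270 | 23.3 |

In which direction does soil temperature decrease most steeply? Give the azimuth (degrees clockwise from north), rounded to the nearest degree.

132°

Taking A as reference: B−A = (-120, 65, +0.3); C−A = (30, 165, +0.2).
Determinant of the coordinate differences = (-120)·165 − 30·65 = -21750.
∂T/∂x = [(+0.3)·165 − (+0.2)·65] / -21750 = -0.001678
∂T/∂y = [(-120)·(+0.2) − 30·(+0.3)] / -21750 = +0.001517
Steepest decrease is along −∇f: components (+0.001678 E, -0.001517 N).
Azimuth = atan2(+0.001678, -0.001517) = 132.1° ≈ 132°.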